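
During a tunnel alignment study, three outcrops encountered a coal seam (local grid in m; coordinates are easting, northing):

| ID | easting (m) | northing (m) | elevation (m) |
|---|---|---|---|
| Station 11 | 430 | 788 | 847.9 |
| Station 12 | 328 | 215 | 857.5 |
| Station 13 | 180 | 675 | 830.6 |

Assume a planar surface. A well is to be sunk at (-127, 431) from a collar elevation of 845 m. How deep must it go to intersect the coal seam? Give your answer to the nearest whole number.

Two edge vectors: Station 11→Station 12 = (-102, -573, 9.6), Station 11→Station 13 = (-250, -113, -17.3).
Normal n = (Station 11→Station 12) × (Station 11→Station 13) = (10997.7, -4164.6, -131724).
So ∂z/∂easting = −n_x/n_z = 0.08349 and ∂z/∂northing = −n_y/n_z = −0.03162.
Intercept c from Station 11: 847.9 − 35.90 + 24.91 = 836.91.
At (-127, 431): z_contact = −10.6 − 13.6 + 836.91 = 812.7 m.
Depth below ground = 845 − 812.7 = 32 m.

32 m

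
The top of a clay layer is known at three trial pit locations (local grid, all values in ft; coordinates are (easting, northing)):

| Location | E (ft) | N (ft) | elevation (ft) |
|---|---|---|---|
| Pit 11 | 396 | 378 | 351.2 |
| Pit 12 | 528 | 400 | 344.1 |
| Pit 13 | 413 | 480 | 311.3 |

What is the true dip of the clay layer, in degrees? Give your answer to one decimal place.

21.5°

Let the plane be z = a·E + b·N + c.
Pit 12−Pit 11: 132a + 22b = −7.1;  Pit 13−Pit 11: 17a + 102b = −39.9.
Solving gives a = 0.01173, b = −0.39313.
Gradient magnitude |∇z| = √(a² + b²) = √(0.00014 + 0.15455) = 0.39331.
True dip = arctan(0.39331) = 21.5°, dipping toward N (azimuth ≈ 358°).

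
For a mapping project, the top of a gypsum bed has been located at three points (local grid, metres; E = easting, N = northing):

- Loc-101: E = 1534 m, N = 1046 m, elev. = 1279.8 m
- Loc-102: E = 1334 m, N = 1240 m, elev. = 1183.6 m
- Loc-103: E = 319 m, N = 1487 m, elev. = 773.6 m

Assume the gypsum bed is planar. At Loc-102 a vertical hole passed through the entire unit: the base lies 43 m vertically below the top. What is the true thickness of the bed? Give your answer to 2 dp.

40.02 m

Let the plane be z = a·E + b·N + c.
Loc-102−Loc-101: −200a + 194b = −96.2;  Loc-103−Loc-101: −1215a + 441b = −506.2.
Solving gives a = 0.37813, b = −0.10605.
|∇z| = √(a²+b²) = 0.39272, so dip δ = arctan(0.39272) = 21.44°.
True thickness = vertical thickness × cos δ = 43 × cos 21.44° = 40.02 m.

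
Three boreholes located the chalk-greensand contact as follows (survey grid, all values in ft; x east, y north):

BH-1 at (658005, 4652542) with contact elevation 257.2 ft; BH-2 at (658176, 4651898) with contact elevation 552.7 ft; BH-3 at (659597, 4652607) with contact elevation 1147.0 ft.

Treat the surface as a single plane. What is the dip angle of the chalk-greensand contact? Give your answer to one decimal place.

33.0°

Two edge vectors: BH-1→BH-2 = (171, -644, 295.5), BH-1→BH-3 = (1592, 65, 889.8).
Normal n = (BH-1→BH-2) × (BH-1→BH-3) = (-592238.7, 318280.2, 1036363).
So ∂z/∂x = −n_x/n_z = 0.57146 and ∂z/∂y = −n_y/n_z = −0.30711.
Gradient magnitude |∇z| = √(a² + b²) = √(0.32657 + 0.09432) = 0.64876.
True dip = arctan(0.64876) = 33.0°, dipping toward WNW (azimuth ≈ 298°).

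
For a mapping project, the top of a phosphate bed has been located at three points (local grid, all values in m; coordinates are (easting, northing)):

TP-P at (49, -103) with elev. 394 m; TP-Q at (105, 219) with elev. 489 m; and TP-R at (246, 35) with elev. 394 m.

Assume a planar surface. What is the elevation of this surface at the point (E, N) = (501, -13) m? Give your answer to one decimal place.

317.9 m

Let the plane be z = a·E + b·N + c.
TP-Q−TP-P: 56a + 322b = 95;  TP-R−TP-P: 197a + 138b = 0.
Solving gives a = −0.23534, b = 0.33596.
Then c = 394 − a·49 − b·-103 = 440.14.
At (501, -13): z = −117.9 − 4.4 + 440.14 = 317.9 m.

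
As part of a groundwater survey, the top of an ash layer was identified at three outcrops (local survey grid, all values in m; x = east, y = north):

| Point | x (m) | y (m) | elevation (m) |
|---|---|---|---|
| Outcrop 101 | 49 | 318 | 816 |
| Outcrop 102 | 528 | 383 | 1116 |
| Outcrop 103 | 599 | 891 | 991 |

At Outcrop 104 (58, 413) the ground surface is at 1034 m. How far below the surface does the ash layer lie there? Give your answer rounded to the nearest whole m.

244 m

Let the plane be z = a·x + b·y + c.
Outcrop 102−Outcrop 101: 479a + 65b = 300;  Outcrop 103−Outcrop 101: 550a + 573b = 175.
Solving gives a = 0.67245, b = −0.34005.
Then c = 816 − a·49 − b·318 = 891.18.
At (58, 413): z_contact = 39.0 − 140.4 + 891.18 = 789.7 m.
Depth below ground = 1034 − 789.7 = 244 m.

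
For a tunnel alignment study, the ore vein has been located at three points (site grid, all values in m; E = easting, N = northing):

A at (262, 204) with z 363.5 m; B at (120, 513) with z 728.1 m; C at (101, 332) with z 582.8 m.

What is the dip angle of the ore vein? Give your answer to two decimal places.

47.71°

Two edge vectors: A→B = (-142, 309, 364.6), A→C = (-161, 128, 219.3).
Normal n = (A→B) × (A→C) = (21094.9, -27560, 31573).
So ∂z/∂E = −n_x/n_z = −0.66813 and ∂z/∂N = −n_y/n_z = 0.87290.
Gradient magnitude |∇z| = √(a² + b²) = √(0.44640 + 0.76195) = 1.09925.
True dip = arctan(1.09925) = 47.71°, dipping toward SE (azimuth ≈ 143°).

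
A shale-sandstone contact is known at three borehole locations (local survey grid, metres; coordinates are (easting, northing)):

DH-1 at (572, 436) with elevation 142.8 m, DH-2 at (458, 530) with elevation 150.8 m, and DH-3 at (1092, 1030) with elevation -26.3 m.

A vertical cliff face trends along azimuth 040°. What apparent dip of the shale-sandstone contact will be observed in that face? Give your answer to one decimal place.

Two edge vectors: DH-1→DH-2 = (-114, 94, 8), DH-1→DH-3 = (520, 594, -169.1).
Normal n = (DH-1→DH-2) × (DH-1→DH-3) = (-20647.4, -15117.4, -116596).
So ∂z/∂E = −n_x/n_z = −0.17708 and ∂z/∂N = −n_y/n_z = −0.12966.
Unit vector along 040° is (sin 40°, cos 40°) = (0.6428, 0.7660).
Slope in that direction = a·(0.6428) + b·(0.7660) = −0.21315.
Apparent dip = arctan|0.21315| = 12.0° (true dip is 12.4°, so apparent ≤ true as expected).

12.0°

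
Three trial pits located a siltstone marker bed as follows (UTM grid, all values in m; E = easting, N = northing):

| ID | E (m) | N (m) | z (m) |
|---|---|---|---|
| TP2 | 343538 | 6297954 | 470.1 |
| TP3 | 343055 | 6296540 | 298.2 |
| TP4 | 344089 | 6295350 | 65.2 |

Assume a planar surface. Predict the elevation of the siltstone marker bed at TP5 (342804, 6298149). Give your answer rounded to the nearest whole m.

543 m

Two edge vectors: TP2→TP3 = (-483, -1414, -171.9), TP2→TP4 = (551, -2604, -404.9).
Normal n = (TP2→TP3) × (TP2→TP4) = (124901, -290283.6, 2036846).
So ∂z/∂E = −n_x/n_z = −0.06132079 and ∂z/∂N = −n_y/n_z = 0.14251622.
Intercept c from TP2: 470.1 + 21066.02 − 897560.62 = −876024.50.
At (342804, 6298149): z = −21021.0 + 897588.4 − 876024.50 = 542.9 m.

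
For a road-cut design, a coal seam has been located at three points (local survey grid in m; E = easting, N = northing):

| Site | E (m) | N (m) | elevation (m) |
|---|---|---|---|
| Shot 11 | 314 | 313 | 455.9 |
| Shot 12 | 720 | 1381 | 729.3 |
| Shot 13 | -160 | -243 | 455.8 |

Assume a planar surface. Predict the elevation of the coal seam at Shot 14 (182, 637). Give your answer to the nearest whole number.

Let the plane be z = a·E + b·N + c.
Shot 12−Shot 11: 406a + 1068b = 273.4;  Shot 13−Shot 11: −474a − 556b = −0.1.
Solving gives a = −0.54155, b = 0.46186.
Then c = 455.9 − a·314 − b·313 = 481.38.
At (182, 637): z = −98.6 + 294.2 + 481.38 = 677.0 m.

677 m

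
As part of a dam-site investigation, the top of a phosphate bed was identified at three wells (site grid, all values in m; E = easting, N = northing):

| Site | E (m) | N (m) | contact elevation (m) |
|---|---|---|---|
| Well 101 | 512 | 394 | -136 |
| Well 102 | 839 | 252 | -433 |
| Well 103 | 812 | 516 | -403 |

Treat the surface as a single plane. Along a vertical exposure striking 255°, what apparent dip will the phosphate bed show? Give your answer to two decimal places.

Let the plane be z = a·E + b·N + c.
Well 102−Well 101: 327a − 142b = −297;  Well 103−Well 101: 300a + 122b = −267.
Solving gives a = −0.89883, b = 0.02171.
Unit vector along 255° is (sin 255°, cos 255°) = (-0.9659, -0.2588).
Slope in that direction = a·(-0.9659) + b·(-0.2588) = 0.86258.
Apparent dip = arctan|0.86258| = 40.78° (true dip is 42.0°, so apparent ≤ true as expected).

40.78°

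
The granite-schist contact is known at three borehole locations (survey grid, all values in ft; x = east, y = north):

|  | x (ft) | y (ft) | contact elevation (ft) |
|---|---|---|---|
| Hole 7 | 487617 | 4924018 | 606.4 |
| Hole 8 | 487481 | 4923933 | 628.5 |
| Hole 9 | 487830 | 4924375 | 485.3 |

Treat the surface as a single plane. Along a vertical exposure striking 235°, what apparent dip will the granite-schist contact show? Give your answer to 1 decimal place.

Two edge vectors: Hole 7→Hole 8 = (-136, -85, 22.1), Hole 7→Hole 9 = (213, 357, -121.1).
Normal n = (Hole 7→Hole 8) × (Hole 7→Hole 9) = (2403.8, -11762.3, -30447).
So ∂z/∂x = −n_x/n_z = 0.07895 and ∂z/∂y = −n_y/n_z = −0.38632.
Unit vector along 235° is (sin 235°, cos 235°) = (-0.8192, -0.5736).
Slope in that direction = a·(-0.8192) + b·(-0.5736) = 0.15691.
Apparent dip = arctan|0.15691| = 8.9° (true dip is 21.5°, so apparent ≤ true as expected).

8.9°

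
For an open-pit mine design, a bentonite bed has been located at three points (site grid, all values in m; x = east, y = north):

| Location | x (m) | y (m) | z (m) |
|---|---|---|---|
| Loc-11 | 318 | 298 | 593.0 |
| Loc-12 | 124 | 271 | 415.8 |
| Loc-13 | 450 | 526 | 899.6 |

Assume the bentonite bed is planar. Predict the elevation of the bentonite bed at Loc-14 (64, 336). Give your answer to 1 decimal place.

Let the plane be z = a·x + b·y + c.
Loc-12−Loc-11: −194a − 27b = −177.2;  Loc-13−Loc-11: 132a + 228b = 306.6.
Solving gives a = 0.78989, b = 0.88743.
Then c = 593 − a·318 − b·298 = 77.36.
At (64, 336): z = 50.6 + 298.2 + 77.36 = 426.1 m.

426.1 m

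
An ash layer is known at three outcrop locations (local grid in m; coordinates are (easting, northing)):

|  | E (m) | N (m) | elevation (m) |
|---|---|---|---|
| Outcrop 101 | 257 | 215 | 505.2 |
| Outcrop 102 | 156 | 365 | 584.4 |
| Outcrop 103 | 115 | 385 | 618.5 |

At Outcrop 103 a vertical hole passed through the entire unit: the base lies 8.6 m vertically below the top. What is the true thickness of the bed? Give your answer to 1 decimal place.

6.5 m

Let the plane be z = a·E + b·N + c.
Outcrop 102−Outcrop 101: −101a + 150b = 79.2;  Outcrop 103−Outcrop 101: −142a + 170b = 113.3.
Solving gives a = −0.85496, b = −0.04768.
|∇z| = √(a²+b²) = 0.85629, so dip δ = arctan(0.85629) = 40.57°.
True thickness = vertical thickness × cos δ = 8.6 × cos 40.57° = 6.5 m.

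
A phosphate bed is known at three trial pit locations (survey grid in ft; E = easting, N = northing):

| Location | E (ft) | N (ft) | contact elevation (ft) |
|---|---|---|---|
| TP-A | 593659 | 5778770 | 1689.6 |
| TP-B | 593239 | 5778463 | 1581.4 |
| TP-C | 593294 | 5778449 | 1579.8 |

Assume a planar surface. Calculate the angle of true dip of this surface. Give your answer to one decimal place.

16.4°

Let the plane be z = a·E + b·N + c.
TP-B−TP-A: −420a − 307b = −108.2;  TP-C−TP-A: −365a − 321b = −109.8.
Solving gives a = 0.04496, b = 0.29093.
Gradient magnitude |∇z| = √(a² + b²) = √(0.00202 + 0.08464) = 0.29438.
True dip = arctan(0.29438) = 16.4°, dipping toward S (azimuth ≈ 189°).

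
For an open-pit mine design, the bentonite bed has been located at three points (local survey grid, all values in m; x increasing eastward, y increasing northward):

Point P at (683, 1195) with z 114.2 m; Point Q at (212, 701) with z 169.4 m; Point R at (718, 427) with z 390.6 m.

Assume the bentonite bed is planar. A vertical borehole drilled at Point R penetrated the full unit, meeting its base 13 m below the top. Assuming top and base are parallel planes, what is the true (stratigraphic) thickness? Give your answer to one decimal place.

Let the plane be z = a·x + b·y + c.
Point Q−Point P: −471a − 494b = 55.2;  Point R−Point P: 35a − 768b = 276.4.
Solving gives a = 0.24840, b = −0.34858.
|∇z| = √(a²+b²) = 0.42803, so dip δ = arctan(0.42803) = 23.17°.
True thickness = vertical thickness × cos δ = 13 × cos 23.17° = 12.0 m.

12.0 m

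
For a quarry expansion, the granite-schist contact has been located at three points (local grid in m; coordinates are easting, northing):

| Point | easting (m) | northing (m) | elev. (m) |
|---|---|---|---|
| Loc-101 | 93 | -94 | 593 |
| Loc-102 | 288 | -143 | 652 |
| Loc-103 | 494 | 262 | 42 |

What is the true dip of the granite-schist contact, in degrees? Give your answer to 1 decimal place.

55.8°

Two edge vectors: Loc-101→Loc-102 = (195, -49, 59), Loc-101→Loc-103 = (401, 356, -551).
Normal n = (Loc-101→Loc-102) × (Loc-101→Loc-103) = (5995, 131104, 89069).
So ∂z/∂easting = −n_x/n_z = −0.06731 and ∂z/∂northing = −n_y/n_z = −1.47194.
Gradient magnitude |∇z| = √(a² + b²) = √(0.00453 + 2.16660) = 1.47348.
True dip = arctan(1.47348) = 55.8°, dipping toward N (azimuth ≈ 003°).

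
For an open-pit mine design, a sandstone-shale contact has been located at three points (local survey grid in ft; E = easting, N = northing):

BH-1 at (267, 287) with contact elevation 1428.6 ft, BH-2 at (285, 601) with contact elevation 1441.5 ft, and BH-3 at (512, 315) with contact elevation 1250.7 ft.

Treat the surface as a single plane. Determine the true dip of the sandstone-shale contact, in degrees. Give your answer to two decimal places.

Let the plane be z = a·E + b·N + c.
BH-2−BH-1: 18a + 314b = 12.9;  BH-3−BH-1: 245a + 28b = −177.9.
Solving gives a = −0.73564, b = 0.08325.
Gradient magnitude |∇z| = √(a² + b²) = √(0.54116 + 0.00693) = 0.74033.
True dip = arctan(0.74033) = 36.51°, dipping toward E (azimuth ≈ 096°).

36.51°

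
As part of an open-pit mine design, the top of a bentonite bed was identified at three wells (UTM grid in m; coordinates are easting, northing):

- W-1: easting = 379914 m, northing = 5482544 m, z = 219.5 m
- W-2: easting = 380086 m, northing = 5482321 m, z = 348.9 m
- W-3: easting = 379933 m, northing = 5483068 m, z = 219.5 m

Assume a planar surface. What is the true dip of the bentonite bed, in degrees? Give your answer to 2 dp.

35.72°

Two edge vectors: W-1→W-2 = (172, -223, 129.4), W-1→W-3 = (19, 524, 0).
Normal n = (W-1→W-2) × (W-1→W-3) = (-67805.6, 2458.6, 94365).
So ∂z/∂easting = −n_x/n_z = 0.71855 and ∂z/∂northing = −n_y/n_z = −0.02605.
Gradient magnitude |∇z| = √(a² + b²) = √(0.51631 + 0.00068) = 0.71902.
True dip = arctan(0.71902) = 35.72°, dipping toward W (azimuth ≈ 272°).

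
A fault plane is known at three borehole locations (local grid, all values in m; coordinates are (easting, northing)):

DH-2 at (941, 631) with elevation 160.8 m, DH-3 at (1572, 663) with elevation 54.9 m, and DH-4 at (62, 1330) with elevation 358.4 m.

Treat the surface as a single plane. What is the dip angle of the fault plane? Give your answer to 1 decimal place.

Let the plane be z = a·E + b·N + c.
DH-3−DH-2: 631a + 32b = −105.9;  DH-4−DH-2: −879a + 699b = 197.6.
Solving gives a = −0.17124, b = 0.06735.
Gradient magnitude |∇z| = √(a² + b²) = √(0.02932 + 0.00454) = 0.18401.
True dip = arctan(0.18401) = 10.4°, dipping toward ESE (azimuth ≈ 111°).

10.4°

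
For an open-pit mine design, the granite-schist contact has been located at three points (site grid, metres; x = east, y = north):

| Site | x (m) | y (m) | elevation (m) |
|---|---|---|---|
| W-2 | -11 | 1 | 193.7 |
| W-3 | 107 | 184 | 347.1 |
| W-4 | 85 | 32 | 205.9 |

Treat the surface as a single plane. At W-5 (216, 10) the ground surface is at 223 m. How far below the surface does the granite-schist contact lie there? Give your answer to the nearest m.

62 m

Two edge vectors: W-2→W-3 = (118, 183, 153.4), W-2→W-4 = (96, 31, 12.2).
Normal n = (W-2→W-3) × (W-2→W-4) = (-2522.8, 13286.8, -13910).
So ∂z/∂x = −n_x/n_z = −0.18137 and ∂z/∂y = −n_y/n_z = 0.95520.
Intercept c from W-2: 193.7 − 2.00 − 0.96 = 190.75.
At (216, 10): z_contact = −39.2 + 9.6 + 190.75 = 161.1 m.
Depth below ground = 223 − 161.1 = 62 m.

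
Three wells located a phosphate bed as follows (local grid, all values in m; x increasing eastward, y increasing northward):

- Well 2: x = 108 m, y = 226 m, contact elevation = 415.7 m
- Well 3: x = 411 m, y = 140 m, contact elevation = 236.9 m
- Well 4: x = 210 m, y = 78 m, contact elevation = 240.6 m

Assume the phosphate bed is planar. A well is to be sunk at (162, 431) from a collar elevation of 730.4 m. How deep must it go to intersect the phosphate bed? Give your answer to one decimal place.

Let the plane be z = a·x + b·y + c.
Well 3−Well 2: 303a − 86b = −178.8;  Well 4−Well 2: 102a − 148b = −175.1.
Solving gives a = −0.31614, b = 0.96523.
Then c = 415.7 − a·108 − b·226 = 231.70.
At (162, 431): z_contact = −51.21 + 416.01 + 231.70 = 596.50 m.
Depth below ground = 730.4 − 596.50 = 133.9 m.

133.9 m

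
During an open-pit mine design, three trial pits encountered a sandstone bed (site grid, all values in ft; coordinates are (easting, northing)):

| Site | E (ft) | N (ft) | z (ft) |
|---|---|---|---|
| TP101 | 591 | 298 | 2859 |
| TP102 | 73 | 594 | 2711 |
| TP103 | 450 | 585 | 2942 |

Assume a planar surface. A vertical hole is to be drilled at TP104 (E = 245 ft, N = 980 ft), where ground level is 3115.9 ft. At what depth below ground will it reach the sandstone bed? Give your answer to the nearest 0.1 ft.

Let the plane be z = a·E + b·N + c.
TP102−TP101: −518a + 296b = −148;  TP103−TP101: −141a + 287b = 83.
Solving gives a = 0.62699, b = 0.59723.
Then c = 2859 − a·591 − b·298 = 2310.47.
At (245, 980): z_contact = 153.61 + 585.29 + 2310.47 = 3049.37 ft.
Depth below ground = 3115.9 − 3049.37 = 66.5 ft.

66.5 ft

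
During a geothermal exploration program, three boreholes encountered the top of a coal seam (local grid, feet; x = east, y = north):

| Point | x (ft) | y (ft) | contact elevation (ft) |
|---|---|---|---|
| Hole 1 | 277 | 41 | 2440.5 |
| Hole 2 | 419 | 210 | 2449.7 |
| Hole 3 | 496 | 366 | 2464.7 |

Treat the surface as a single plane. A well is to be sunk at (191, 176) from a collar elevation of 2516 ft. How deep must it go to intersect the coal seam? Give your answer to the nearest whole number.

Let the plane be z = a·x + b·y + c.
Hole 2−Hole 1: 142a + 169b = 9.2;  Hole 3−Hole 1: 219a + 325b = 24.2.
Solving gives a = −0.12034, b = 0.15555.
Then c = 2440.5 − a·277 − b·41 = 2467.46.
At (191, 176): z_contact = −23.0 + 27.4 + 2467.46 = 2471.8 ft.
Depth below ground = 2516 − 2471.8 = 44 ft.

44 ft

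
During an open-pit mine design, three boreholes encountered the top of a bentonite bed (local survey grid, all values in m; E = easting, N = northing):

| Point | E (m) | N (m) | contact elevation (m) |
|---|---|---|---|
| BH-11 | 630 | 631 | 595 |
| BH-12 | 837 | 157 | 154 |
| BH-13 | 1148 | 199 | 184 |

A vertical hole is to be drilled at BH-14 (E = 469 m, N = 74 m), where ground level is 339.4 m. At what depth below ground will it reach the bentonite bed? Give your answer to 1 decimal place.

Two edge vectors: BH-11→BH-12 = (207, -474, -441), BH-11→BH-13 = (518, -432, -411).
Normal n = (BH-11→BH-12) × (BH-11→BH-13) = (4302, -143361, 156108).
So ∂z/∂E = −n_x/n_z = −0.027558 and ∂z/∂N = −n_y/n_z = 0.918345.
Intercept c from BH-11: 595 + 17.36 − 579.48 = 32.89.
At (469, 74): z_contact = −12.92 + 67.96 + 32.89 = 87.92 m.
Depth below ground = 339.4 − 87.92 = 251.5 m.

251.5 m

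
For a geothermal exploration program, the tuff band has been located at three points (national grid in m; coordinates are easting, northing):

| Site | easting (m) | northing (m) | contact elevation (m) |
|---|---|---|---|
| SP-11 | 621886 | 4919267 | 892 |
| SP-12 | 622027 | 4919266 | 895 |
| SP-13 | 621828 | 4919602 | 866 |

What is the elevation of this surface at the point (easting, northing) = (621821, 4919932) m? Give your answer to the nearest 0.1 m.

841.4 m

Let the plane be z = a·easting + b·northing + c.
SP-12−SP-11: 141a − 1b = 3;  SP-13−SP-11: −58a + 335b = −26.
Solving gives a = 0.020751637, b = −0.074019119.
Then c = 892 − a·621886 − b·4919267 = 352106.66.
At (621821, 4919932): z = 12903.8 − 364169.0 + 352106.66 = 841.4 m.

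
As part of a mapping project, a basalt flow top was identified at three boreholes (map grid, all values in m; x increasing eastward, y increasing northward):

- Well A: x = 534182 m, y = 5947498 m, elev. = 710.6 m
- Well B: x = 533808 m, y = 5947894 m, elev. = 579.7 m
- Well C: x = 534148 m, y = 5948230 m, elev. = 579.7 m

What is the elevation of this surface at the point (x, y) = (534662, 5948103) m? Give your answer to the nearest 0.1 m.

688.3 m

Two edge vectors: Well A→Well B = (-374, 396, -130.9), Well A→Well C = (-34, 732, -130.9).
Normal n = (Well A→Well B) × (Well A→Well C) = (43982.4, -44506, -260304).
So ∂z/∂x = −n_x/n_z = 0.168965517 and ∂z/∂y = −n_y/n_z = −0.170977011.
Intercept c from Well A: 710.6 − 90258.34 + 1016885.43 = 927337.70.
At (534662, 5948103): z = 90339.4 − 1016988.9 + 927337.70 = 688.3 m.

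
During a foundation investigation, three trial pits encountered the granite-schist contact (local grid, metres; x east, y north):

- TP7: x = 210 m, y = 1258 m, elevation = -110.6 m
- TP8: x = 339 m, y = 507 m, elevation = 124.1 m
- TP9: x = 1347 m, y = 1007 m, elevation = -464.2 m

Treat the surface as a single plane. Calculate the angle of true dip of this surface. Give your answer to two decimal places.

28.74°

Let the plane be z = a·x + b·y + c.
TP8−TP7: 129a − 751b = 234.7;  TP9−TP7: 1137a − 251b = −353.6.
Solving gives a = −0.39496, b = −0.38036.
Gradient magnitude |∇z| = √(a² + b²) = √(0.15599 + 0.14467) = 0.54833.
True dip = arctan(0.54833) = 28.74°, dipping toward NE (azimuth ≈ 046°).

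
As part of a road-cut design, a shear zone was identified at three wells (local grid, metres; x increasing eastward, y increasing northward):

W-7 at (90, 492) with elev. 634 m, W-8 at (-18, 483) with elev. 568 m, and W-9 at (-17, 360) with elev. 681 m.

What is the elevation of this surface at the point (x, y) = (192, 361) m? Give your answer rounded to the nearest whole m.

824 m

Two edge vectors: W-7→W-8 = (-108, -9, -66), W-7→W-9 = (-107, -132, 47).
Normal n = (W-7→W-8) × (W-7→W-9) = (-9135, 12138, 13293).
So ∂z/∂x = −n_x/n_z = 0.68720 and ∂z/∂y = −n_y/n_z = −0.91311.
Intercept c from W-7: 634 − 61.85 + 449.25 = 1021.40.
At (192, 361): z = 131.9 − 329.6 + 1021.40 = 823.7 m.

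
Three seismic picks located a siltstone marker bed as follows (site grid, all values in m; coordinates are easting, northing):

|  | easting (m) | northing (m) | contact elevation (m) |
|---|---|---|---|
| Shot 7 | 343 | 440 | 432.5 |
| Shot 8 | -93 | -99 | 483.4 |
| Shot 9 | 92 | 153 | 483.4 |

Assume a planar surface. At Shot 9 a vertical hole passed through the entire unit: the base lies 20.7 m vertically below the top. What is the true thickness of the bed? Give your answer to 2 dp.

11.14 m

Let the plane be z = a·easting + b·northing + c.
Shot 8−Shot 7: −436a − 539b = 50.9;  Shot 9−Shot 7: −251a − 287b = 50.9.
Solving gives a = −1.26285, b = 0.92709.
|∇z| = √(a²+b²) = 1.56662, so dip δ = arctan(1.56662) = 57.45°.
True thickness = vertical thickness × cos δ = 20.7 × cos 57.45° = 11.14 m.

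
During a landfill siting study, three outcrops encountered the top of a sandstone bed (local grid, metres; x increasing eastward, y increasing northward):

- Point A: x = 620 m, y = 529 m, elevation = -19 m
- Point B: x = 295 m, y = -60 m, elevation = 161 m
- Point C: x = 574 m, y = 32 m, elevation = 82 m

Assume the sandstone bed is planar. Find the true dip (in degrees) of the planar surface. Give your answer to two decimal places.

Let the plane be z = a·x + b·y + c.
Point B−Point A: −325a − 589b = 180;  Point C−Point A: −46a − 497b = 101.
Solving gives a = −0.22295, b = −0.18258.
Gradient magnitude |∇z| = √(a² + b²) = √(0.04971 + 0.03334) = 0.28817.
True dip = arctan(0.28817) = 16.08°, dipping toward NE (azimuth ≈ 051°).

16.08°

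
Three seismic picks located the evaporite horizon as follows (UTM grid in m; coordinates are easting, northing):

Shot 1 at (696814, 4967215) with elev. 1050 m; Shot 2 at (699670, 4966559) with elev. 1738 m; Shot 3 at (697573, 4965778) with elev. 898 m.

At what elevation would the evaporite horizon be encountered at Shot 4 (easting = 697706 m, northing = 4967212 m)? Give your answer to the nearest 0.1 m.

1318.4 m

Two edge vectors: Shot 1→Shot 2 = (2856, -656, 688), Shot 1→Shot 3 = (759, -1437, -152).
Normal n = (Shot 1→Shot 2) × (Shot 1→Shot 3) = (1088368, 956304, -3606168).
So ∂z/∂easting = −n_x/n_z = 0.301807348 and ∂z/∂northing = −n_y/n_z = 0.265185649.
Intercept c from Shot 1: 1050 − 210303.59 − 1317234.13 = −1526487.72.
At (697706, 4967212): z = 210572.8 + 1317233.3 − 1526487.72 = 1318.4 m.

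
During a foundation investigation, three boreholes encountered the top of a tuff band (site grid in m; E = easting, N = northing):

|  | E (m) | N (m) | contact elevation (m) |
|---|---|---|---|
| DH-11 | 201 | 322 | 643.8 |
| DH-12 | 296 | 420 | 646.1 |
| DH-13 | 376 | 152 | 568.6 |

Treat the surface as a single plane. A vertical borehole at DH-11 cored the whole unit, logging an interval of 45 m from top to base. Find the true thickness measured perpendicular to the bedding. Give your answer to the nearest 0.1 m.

Let the plane be z = a·E + b·N + c.
DH-12−DH-11: 95a + 98b = 2.3;  DH-13−DH-11: 175a − 170b = −75.2.
Solving gives a = −0.20957, b = 0.22662.
|∇z| = √(a²+b²) = 0.30867, so dip δ = arctan(0.30867) = 17.15°.
True thickness = vertical thickness × cos δ = 45 × cos 17.15° = 43.0 m.

43.0 m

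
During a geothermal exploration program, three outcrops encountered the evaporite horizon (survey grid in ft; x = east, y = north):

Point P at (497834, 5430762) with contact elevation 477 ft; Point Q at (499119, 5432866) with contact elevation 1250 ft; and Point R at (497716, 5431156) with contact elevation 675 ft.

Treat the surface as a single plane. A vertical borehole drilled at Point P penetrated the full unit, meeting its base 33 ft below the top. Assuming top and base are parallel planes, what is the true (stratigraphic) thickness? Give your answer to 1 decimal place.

29.7 ft

Two edge vectors: Point P→Point Q = (1285, 2104, 773), Point P→Point R = (-118, 394, 198).
Normal n = (Point P→Point Q) × (Point P→Point R) = (112030, -345644, 754562).
So ∂z/∂x = −n_x/n_z = −0.14847 and ∂z/∂y = −n_y/n_z = 0.45807.
|∇z| = √(a²+b²) = 0.48153, so dip δ = arctan(0.48153) = 25.71°.
True thickness = vertical thickness × cos δ = 33 × cos 25.71° = 29.7 ft.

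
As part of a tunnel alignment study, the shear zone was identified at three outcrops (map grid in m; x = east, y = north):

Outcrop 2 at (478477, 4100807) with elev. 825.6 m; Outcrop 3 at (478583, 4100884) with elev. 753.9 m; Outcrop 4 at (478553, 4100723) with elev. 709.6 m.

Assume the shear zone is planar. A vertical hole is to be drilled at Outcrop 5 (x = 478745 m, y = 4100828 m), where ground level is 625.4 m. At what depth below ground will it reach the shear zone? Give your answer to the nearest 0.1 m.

Let the plane be z = a·x + b·y + c.
Outcrop 3−Outcrop 2: 106a + 77b = −71.7;  Outcrop 4−Outcrop 2: 76a − 84b = −116.
Solving gives a = −1.013472486, b = 0.464001084.
Then c = 825.6 − a·478477 − b·4100807 = −1417030.02.
At (478745, 4100828): z_contact = −485194.89 + 1902788.64 − 1417030.02 = 563.73 m.
Depth below ground = 625.4 − 563.73 = 61.7 m.

61.7 m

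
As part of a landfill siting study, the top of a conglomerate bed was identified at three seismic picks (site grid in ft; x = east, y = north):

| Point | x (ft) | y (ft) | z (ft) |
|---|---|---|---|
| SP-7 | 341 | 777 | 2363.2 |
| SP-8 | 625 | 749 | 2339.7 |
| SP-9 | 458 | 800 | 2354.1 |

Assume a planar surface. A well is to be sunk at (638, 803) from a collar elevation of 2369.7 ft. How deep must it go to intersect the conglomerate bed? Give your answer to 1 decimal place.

Two edge vectors: SP-7→SP-8 = (284, -28, -23.5), SP-7→SP-9 = (117, 23, -9.1).
Normal n = (SP-7→SP-8) × (SP-7→SP-9) = (795.3, -165.1, 9808).
So ∂z/∂x = −n_x/n_z = −0.08109 and ∂z/∂y = −n_y/n_z = 0.01683.
Intercept c from SP-7: 2363.2 + 27.65 − 13.08 = 2377.77.
At (638, 803): z_contact = −51.73 + 13.52 + 2377.77 = 2339.55 ft.
Depth below ground = 2369.7 − 2339.55 = 30.1 ft.

30.1 ft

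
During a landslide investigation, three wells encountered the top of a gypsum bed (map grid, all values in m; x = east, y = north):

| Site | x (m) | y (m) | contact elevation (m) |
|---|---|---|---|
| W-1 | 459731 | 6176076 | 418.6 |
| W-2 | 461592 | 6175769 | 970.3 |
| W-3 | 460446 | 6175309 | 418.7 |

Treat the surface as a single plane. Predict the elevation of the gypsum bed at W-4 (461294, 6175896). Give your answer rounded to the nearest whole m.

Two edge vectors: W-1→W-2 = (1861, -307, 551.7), W-1→W-3 = (715, -767, 0.1).
Normal n = (W-1→W-2) × (W-1→W-3) = (423123.2, 394279.4, -1207882).
So ∂z/∂x = −n_x/n_z = 0.35030177 and ∂z/∂y = −n_y/n_z = 0.32642212.
Intercept c from W-1: 418.6 − 161044.58 − 2016007.81 = −2176633.79.
At (461294, 6175896): z = 161592.1 + 2015949.0 − 2176633.79 = 907.4 m.

907 m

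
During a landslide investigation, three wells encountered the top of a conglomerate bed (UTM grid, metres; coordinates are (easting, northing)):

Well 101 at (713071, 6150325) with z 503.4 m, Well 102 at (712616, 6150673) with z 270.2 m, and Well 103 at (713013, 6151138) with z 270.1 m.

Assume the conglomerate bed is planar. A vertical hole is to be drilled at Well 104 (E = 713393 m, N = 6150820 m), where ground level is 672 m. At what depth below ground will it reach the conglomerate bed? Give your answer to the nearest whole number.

200 m

Let the plane be z = a·E + b·N + c.
Well 102−Well 101: −455a + 348b = −233.2;  Well 103−Well 101: −58a + 813b = −233.3.
Solving gives a = 0.30996166, b = −0.26484898.
Then c = 503.4 − a·713071 − b·6150325 = 1408386.06.
At (713393, 6150820): z_contact = 221124.5 − 1629038.4 + 1408386.06 = 472.1 m.
Depth below ground = 672 − 472.1 = 200 m.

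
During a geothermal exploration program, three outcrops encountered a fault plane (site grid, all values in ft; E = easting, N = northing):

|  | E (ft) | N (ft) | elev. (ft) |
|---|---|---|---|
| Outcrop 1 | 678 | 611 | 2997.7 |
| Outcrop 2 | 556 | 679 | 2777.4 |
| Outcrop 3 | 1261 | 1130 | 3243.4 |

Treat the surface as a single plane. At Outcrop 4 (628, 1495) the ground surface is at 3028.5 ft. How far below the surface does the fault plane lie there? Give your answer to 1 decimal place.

Let the plane be z = a·E + b·N + c.
Outcrop 2−Outcrop 1: −122a + 68b = −220.3;  Outcrop 3−Outcrop 1: 583a + 519b = 245.7.
Solving gives a = 1.272735, b = −0.956270.
Then c = 2997.7 − a·678 − b·611 = 2719.07.
At (628, 1495): z_contact = 799.28 − 1429.62 + 2719.07 = 2088.72 ft.
Depth below ground = 3028.5 − 2088.72 = 939.8 ft.

939.8 ft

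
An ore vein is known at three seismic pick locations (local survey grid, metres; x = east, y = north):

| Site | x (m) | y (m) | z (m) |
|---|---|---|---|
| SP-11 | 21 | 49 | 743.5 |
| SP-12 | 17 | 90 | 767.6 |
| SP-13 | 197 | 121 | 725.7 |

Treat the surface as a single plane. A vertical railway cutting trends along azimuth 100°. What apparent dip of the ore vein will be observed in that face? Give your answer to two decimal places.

22.78°

Let the plane be z = a·x + b·y + c.
SP-12−SP-11: −4a + 41b = 24.1;  SP-13−SP-11: 176a + 72b = −17.8.
Solving gives a = −0.32849, b = 0.55576.
Unit vector along 100° is (sin 100°, cos 100°) = (0.9848, -0.1736).
Slope in that direction = a·(0.9848) + b·(-0.1736) = −0.42001.
Apparent dip = arctan|0.42001| = 22.78° (true dip is 32.8°, so apparent ≤ true as expected).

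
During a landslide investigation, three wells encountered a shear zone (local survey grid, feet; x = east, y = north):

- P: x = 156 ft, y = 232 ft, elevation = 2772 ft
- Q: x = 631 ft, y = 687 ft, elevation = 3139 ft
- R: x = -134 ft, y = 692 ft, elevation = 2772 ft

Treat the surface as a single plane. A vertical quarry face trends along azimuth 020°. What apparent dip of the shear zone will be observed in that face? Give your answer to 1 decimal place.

24.2°

Let the plane be z = a·x + b·y + c.
Q−P: 475a + 455b = 367;  R−P: −290a + 460b = 0.
Solving gives a = 0.48172, b = 0.30370.
Unit vector along 020° is (sin 20°, cos 20°) = (0.3420, 0.9397).
Slope in that direction = a·(0.3420) + b·(0.9397) = 0.45014.
Apparent dip = arctan|0.45014| = 24.2° (true dip is 29.7°, so apparent ≤ true as expected).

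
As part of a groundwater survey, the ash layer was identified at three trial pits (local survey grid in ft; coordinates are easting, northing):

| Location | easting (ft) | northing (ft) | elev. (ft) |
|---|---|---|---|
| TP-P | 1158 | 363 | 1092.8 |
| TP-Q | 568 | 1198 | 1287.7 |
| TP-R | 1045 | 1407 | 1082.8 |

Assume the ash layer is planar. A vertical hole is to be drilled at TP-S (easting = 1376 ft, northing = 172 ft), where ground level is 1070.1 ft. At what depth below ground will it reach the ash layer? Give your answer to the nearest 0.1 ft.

Two edge vectors: TP-P→TP-Q = (-590, 835, 194.9), TP-P→TP-R = (-113, 1044, -10).
Normal n = (TP-P→TP-Q) × (TP-P→TP-R) = (-211825.6, -27923.7, -521605).
So ∂z/∂easting = −n_x/n_z = −0.406103 and ∂z/∂northing = −n_y/n_z = −0.053534.
Intercept c from TP-P: 1092.8 + 470.27 + 19.43 = 1582.50.
At (1376, 172): z_contact = −558.80 − 9.21 + 1582.50 = 1014.49 ft.
Depth below ground = 1070.1 − 1014.49 = 55.6 ft.

55.6 ft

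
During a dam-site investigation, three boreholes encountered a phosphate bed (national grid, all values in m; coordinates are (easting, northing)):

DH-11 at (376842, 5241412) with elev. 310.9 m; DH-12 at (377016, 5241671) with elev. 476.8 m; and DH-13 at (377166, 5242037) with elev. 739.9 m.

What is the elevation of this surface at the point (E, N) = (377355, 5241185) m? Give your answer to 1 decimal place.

Let the plane be z = a·E + b·N + c.
DH-12−DH-11: 174a + 259b = 165.9;  DH-13−DH-11: 324a + 625b = 429.
Solving gives a = −0.298924861, b = 0.841362648.
Then c = 310.9 − a·376842 − b·5241412 = −4296969.94.
At (377355, 5241185): z = −112800.8 + 4409737.3 − 4296969.94 = -33.4 m.

-33.4 m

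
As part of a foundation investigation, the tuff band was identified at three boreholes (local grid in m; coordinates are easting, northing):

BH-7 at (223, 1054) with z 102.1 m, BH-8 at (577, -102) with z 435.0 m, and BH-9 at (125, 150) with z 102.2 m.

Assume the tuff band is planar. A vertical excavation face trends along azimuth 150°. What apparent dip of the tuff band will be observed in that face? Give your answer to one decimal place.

22.4°

Two edge vectors: BH-7→BH-8 = (354, -1156, 332.9), BH-7→BH-9 = (-98, -904, 0.1).
Normal n = (BH-7→BH-8) × (BH-7→BH-9) = (300826, -32659.6, -433304).
So ∂z/∂easting = −n_x/n_z = 0.69426 and ∂z/∂northing = −n_y/n_z = −0.07537.
Unit vector along 150° is (sin 150°, cos 150°) = (0.5000, -0.8660).
Slope in that direction = a·(0.5000) + b·(-0.8660) = 0.41241.
Apparent dip = arctan|0.41241| = 22.4° (true dip is 34.9°, so apparent ≤ true as expected).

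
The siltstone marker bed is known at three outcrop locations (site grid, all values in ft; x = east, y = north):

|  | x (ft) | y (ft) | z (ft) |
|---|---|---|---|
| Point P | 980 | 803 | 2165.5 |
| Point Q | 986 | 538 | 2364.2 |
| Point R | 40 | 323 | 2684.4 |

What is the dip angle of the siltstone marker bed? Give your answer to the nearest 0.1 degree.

Two edge vectors: Point P→Point Q = (6, -265, 198.7), Point P→Point R = (-940, -480, 518.9).
Normal n = (Point P→Point Q) × (Point P→Point R) = (-42132.5, -189891.4, -251980).
So ∂z/∂x = −n_x/n_z = −0.16721 and ∂z/∂y = −n_y/n_z = −0.75360.
Gradient magnitude |∇z| = √(a² + b²) = √(0.02796 + 0.56791) = 0.77192.
True dip = arctan(0.77192) = 37.7°, dipping toward NNE (azimuth ≈ 013°).

37.7°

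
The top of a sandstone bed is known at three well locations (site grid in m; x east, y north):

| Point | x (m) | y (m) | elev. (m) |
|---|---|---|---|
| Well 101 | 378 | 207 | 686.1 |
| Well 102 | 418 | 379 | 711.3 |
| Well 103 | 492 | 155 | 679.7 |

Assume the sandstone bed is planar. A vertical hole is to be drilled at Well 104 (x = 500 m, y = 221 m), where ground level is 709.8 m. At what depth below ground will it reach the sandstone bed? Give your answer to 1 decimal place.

Let the plane be z = a·x + b·y + c.
Well 102−Well 101: 40a + 172b = 25.2;  Well 103−Well 101: 114a − 52b = −6.4.
Solving gives a = 0.00966, b = 0.14426.
Then c = 686.1 − a·378 − b·207 = 652.58.
At (500, 221): z_contact = 4.83 + 31.88 + 652.58 = 689.30 m.
Depth below ground = 709.8 − 689.30 = 20.5 m.

20.5 m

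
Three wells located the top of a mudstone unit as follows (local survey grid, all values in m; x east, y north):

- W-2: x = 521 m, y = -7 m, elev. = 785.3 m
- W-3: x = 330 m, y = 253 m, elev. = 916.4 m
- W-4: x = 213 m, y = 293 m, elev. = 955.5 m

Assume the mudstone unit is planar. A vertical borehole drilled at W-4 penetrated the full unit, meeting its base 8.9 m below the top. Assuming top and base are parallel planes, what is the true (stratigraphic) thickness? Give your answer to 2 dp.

8.24 m

Two edge vectors: W-2→W-3 = (-191, 260, 131.1), W-2→W-4 = (-308, 300, 170.2).
Normal n = (W-2→W-3) × (W-2→W-4) = (4922, -7870.6, 22780).
So ∂z/∂x = −n_x/n_z = −0.21607 and ∂z/∂y = −n_y/n_z = 0.34550.
|∇z| = √(a²+b²) = 0.40750, so dip δ = arctan(0.40750) = 22.17°.
True thickness = vertical thickness × cos δ = 8.9 × cos 22.17° = 8.24 m.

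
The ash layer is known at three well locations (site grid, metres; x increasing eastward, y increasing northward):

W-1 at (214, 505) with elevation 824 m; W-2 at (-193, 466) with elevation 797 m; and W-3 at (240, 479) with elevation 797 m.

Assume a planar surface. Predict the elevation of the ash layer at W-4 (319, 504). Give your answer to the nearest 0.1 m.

Two edge vectors: W-1→W-2 = (-407, -39, -27), W-1→W-3 = (26, -26, -27).
Normal n = (W-1→W-2) × (W-1→W-3) = (351, -11691, 11596).
So ∂z/∂x = −n_x/n_z = −0.03027 and ∂z/∂y = −n_y/n_z = 1.00819.
Intercept c from W-1: 824 + 6.48 − 509.14 = 321.34.
At (319, 504): z = −9.7 + 508.1 + 321.34 = 819.8 m.

819.8 m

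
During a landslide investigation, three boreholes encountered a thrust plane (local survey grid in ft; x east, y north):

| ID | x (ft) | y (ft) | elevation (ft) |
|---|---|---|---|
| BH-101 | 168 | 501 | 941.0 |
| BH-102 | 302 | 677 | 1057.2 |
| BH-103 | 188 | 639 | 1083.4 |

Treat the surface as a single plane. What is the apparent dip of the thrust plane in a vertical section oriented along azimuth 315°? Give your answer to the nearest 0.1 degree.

Let the plane be z = a·x + b·y + c.
BH-102−BH-101: 134a + 176b = 116.2;  BH-103−BH-101: 20a + 138b = 142.4.
Solving gives a = −0.60291, b = 1.11926.
Unit vector along 315° is (sin 315°, cos 315°) = (-0.7071, 0.7071).
Slope in that direction = a·(-0.7071) + b·(0.7071) = 1.21776.
Apparent dip = arctan|1.21776| = 50.6° (true dip is 51.8°, so apparent ≤ true as expected).

50.6°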